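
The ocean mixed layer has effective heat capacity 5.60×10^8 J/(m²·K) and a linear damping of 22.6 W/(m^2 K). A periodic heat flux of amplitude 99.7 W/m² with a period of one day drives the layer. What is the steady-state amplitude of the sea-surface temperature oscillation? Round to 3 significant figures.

0.00245 K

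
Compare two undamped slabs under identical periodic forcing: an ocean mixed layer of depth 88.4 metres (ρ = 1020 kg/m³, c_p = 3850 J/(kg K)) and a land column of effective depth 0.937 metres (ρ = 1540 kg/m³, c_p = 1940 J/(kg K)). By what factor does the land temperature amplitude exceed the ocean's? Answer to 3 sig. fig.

C_ocean = 1020 × 3850 × 88.4 = 3.47×10^8 J/(m²·K).
C_land = 1540 × 1940 × 0.937 = 2.80×10^6 J/(m²·K).
Undamped amplitude ∝ 1/C, so A_land/A_ocean = C_ocean/C_land = 124.

124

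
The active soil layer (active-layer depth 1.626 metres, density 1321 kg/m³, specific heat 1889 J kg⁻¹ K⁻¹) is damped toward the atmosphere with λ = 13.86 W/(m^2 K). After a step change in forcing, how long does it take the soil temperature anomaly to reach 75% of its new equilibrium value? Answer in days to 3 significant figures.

4.70 days

Areal heat capacity C = ρ c_p D = 1321 × 1889 × 1.626 = 4.06×10^6 J/(m²·K).
τ = C / λ = 4.06×10^6 / 13.86 = 2.93×10^5 s.
Fraction reached: 1 − e^(−t/τ) = 0.75 ⇒ t = −τ ln(1 − 0.75) = τ × 1.39.
t = 4.06×10^5 s = 4.70 days.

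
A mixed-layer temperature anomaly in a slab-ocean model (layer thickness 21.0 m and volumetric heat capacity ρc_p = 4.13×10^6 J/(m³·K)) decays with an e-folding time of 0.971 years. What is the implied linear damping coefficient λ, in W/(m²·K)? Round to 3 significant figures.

Areal heat capacity C = ρc_p × D = 4.13×10^6 × 21.0 = 8.67×10^7 J/(m^2 K).
τ = 0.971 years = 3.06×10^7 s.
λ = C / τ = 8.67×10^7 / 3.06×10^7 = 2.83 W/(m²·K).

2.83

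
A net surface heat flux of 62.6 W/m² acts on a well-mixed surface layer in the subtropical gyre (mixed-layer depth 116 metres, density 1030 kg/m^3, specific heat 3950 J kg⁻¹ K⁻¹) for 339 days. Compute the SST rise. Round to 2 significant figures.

Areal heat capacity C = ρ c_p D = 1030 × 3950 × 116 = 4.72×10^8 J/(m²·K).
Net heat input Q = F Δt = 62.6 × (339 days × 86400 s/day) = 1.83×10^9 J/m².
ΔT = Q / C = 1.83×10^9 / 4.72×10^8 = 3.89 K.

3.9 K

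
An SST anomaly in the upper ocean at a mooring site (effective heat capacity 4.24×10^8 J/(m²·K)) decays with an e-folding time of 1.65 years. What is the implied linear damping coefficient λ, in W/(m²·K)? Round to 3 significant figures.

8.14

Areal heat capacity C = 4.24×10^8 J/(m²·K) (given).
τ = 1.65 years = 5.21×10^7 s.
λ = C / τ = 4.24×10^8 / 5.21×10^7 = 8.14 W/(m²·K).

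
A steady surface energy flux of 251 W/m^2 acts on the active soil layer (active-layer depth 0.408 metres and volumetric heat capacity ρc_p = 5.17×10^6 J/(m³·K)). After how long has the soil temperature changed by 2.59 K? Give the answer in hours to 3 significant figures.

Areal heat capacity C = ρc_p × D = 5.17×10^6 × 0.408 = 2.11×10^6 J m⁻² K⁻¹.
Time required: Δt = C ΔT / F = 2.11×10^6 × 2.59 / 251 = 21800 s.
In hours: 21800 s / (3600 s/hour) = 6.05 hours.

6.05 hours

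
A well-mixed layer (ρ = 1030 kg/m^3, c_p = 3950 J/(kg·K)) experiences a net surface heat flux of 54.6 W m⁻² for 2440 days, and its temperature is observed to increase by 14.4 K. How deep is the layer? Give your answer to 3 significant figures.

Heat input Q = F Δt = 54.6 × 2.11×10^8 s = 1.15×10^10 J/m².
Required areal heat capacity C = Q / ΔT = 7.99×10^8 J/(m²·K).
Depth D = C / (ρ c_p) = 7.99×10^8 / (1030 × 3950) = 196 m.

196 m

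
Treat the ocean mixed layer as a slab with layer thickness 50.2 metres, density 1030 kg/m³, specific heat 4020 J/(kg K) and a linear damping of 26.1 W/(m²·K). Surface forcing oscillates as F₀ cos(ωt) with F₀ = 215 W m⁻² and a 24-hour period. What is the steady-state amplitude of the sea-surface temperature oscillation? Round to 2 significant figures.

0.014 K

Areal heat capacity C = ρ c_p D = 1030 × 4020 × 50.2 = 2.08×10^8 J/(m²·K).
Angular frequency ω = 2π / T = 2π / 86400 s = 7.27×10^-5 s⁻¹.
√((Cω)² + λ²) = √((15100)² + 26.1²) = 15100 W/(m²·K).
Amplitude A = F₀ / √((Cω)²+λ²) = 215 / 15100 = 0.0142 K.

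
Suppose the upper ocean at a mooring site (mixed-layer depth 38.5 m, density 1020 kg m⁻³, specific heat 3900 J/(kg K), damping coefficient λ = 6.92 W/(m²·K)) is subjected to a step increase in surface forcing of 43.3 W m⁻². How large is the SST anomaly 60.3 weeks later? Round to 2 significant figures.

Areal heat capacity C = ρ c_p D = 1020 × 3900 × 38.5 = 1.53×10^8 J/(m²·K).
τ = C / λ = 1.53×10^8 / 6.92 = 2.21×10^7 s.
Equilibrium anomaly ΔT_eq = F / λ = 43.3 / 6.92 = 6.26 K.
t = 60.3 weeks = 3.65×10^7 s, so t/τ = 1.65.
ΔT(t) = ΔT_eq (1 − e^(−t/τ)) = 6.26 × (1 − e^−1.65) = 5.05 K.

5.1 K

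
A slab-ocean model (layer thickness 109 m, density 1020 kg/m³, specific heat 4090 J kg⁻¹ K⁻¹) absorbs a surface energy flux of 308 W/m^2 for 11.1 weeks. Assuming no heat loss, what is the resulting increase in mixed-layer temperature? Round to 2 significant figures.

Areal heat capacity C = ρ c_p D = 1020 × 4090 × 109 = 4.55×10^8 J m⁻² K⁻¹.
Net heat input Q = F Δt = 308 × (11.1 weeks × 6.048×10^5 s/week) = 2.07×10^9 J/m².
ΔT = Q / C = 2.07×10^9 / 4.55×10^8 = 4.55 K.

4.5 K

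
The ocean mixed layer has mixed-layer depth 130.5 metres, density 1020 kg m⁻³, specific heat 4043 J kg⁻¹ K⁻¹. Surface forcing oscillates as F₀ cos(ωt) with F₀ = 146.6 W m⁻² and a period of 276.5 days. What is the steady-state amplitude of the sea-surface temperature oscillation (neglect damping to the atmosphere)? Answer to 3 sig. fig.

Areal heat capacity C = ρ c_p D = 1020 × 4043 × 130.5 = 5.38×10^8 J/(m²·K).
Angular frequency ω = 2π / T = 2π / 2.39×10^7 s = 2.63×10^-7 s⁻¹.
Cω = 5.38×10^8 × 2.63×10^-7 = 142 W/(m²·K).
Amplitude A = F₀ / (Cω) = 146.6 / 142 = 1.04 K.

1.04 K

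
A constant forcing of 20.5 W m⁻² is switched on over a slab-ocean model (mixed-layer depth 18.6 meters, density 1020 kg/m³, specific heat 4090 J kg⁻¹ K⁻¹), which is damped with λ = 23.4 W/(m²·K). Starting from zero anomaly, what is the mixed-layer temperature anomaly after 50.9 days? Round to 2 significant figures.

Areal heat capacity C = ρ c_p D = 1020 × 4090 × 18.6 = 7.76×10^7 J m⁻² K⁻¹.
τ = C / λ = 7.76×10^7 / 23.4 = 3.32×10^6 s.
Equilibrium anomaly ΔT_eq = F / λ = 20.5 / 23.4 = 0.876 K.
t = 50.9 days = 4.40×10^6 s, so t/τ = 1.33.
ΔT(t) = ΔT_eq (1 − e^(−t/τ)) = 0.876 × (1 − e^−1.33) = 0.643 K.

0.64 K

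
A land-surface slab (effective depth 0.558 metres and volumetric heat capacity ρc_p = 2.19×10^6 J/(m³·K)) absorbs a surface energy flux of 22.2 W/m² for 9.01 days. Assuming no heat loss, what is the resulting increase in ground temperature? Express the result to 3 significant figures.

14.1 K

Areal heat capacity C = ρc_p × D = 2.19×10^6 × 0.558 = 1.22×10^6 J m⁻² K⁻¹.
Net heat input Q = F Δt = 22.2 × (9.01 days × 86400 s/day) = 1.73×10^7 J/m².
ΔT = Q / C = 1.73×10^7 / 1.22×10^6 = 14.1 K.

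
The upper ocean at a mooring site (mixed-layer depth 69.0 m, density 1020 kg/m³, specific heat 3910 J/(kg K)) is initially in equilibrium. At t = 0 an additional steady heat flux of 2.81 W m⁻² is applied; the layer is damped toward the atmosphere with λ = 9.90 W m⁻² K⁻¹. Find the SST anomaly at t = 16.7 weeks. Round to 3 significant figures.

Areal heat capacity C = ρ c_p D = 1020 × 3910 × 69.0 = 2.75×10^8 J m⁻² K⁻¹.
τ = C / λ = 2.75×10^8 / 9.90 = 2.78×10^7 s.
Equilibrium anomaly ΔT_eq = F / λ = 2.81 / 9.90 = 0.284 K.
t = 16.7 weeks = 1.01×10^7 s, so t/τ = 0.363.
ΔT(t) = ΔT_eq (1 − e^(−t/τ)) = 0.284 × (1 − e^−0.363) = 0.0865 K.

0.0865 K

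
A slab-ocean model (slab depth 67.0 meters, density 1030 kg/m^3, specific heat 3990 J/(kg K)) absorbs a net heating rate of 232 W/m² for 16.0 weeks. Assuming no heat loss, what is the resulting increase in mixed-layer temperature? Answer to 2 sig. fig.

8.2 K

Areal heat capacity C = ρ c_p D = 1030 × 3990 × 67.0 = 2.75×10^8 J/(m²·K).
Net heat input Q = F Δt = 232 × (16.0 weeks × 6.048×10^5 s/week) = 2.25×10^9 J/m².
ΔT = Q / C = 2.25×10^9 / 2.75×10^8 = 8.15 K.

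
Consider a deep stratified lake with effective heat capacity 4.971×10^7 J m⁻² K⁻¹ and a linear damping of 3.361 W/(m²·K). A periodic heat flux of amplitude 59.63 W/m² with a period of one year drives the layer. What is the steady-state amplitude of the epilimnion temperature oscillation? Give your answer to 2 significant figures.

5.7 K

Areal heat capacity C = 4.971×10^7 J m⁻² K⁻¹ (given).
Angular frequency ω = 2π / T = 2π / 3.15×10^7 s = 1.99×10^-7 s⁻¹.
√((Cω)² + λ²) = √((9.90)² + 3.361²) = 10.5 W/(m²·K).
Amplitude A = F₀ / √((Cω)²+λ²) = 59.63 / 10.5 = 5.70 K.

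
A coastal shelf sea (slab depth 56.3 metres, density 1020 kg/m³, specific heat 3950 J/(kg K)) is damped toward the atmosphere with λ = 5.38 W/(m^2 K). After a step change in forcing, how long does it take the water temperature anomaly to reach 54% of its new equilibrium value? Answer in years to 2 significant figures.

Areal heat capacity C = ρ c_p D = 1020 × 3950 × 56.3 = 2.27×10^8 J m⁻² K⁻¹.
τ = C / λ = 2.27×10^8 / 5.38 = 4.22×10^7 s.
Fraction reached: 1 − e^(−t/τ) = 0.54 ⇒ t = −τ ln(1 − 0.54) = τ × 0.777.
t = 3.27×10^7 s = 1.04 years.

1.0 years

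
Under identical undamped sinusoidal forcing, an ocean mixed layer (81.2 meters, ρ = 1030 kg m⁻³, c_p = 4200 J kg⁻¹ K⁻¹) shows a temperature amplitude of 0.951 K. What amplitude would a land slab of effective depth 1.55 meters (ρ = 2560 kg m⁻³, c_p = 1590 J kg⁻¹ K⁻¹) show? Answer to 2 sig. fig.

C_ocean = 3.51×10^8 J/(m²·K); C_land = 6.31×10^6 J/(m²·K).
A ∝ 1/C ⇒ A_land = A_ocean × C_ocean/C_land = 0.951 × 55.7 = 52.9 K.

53 K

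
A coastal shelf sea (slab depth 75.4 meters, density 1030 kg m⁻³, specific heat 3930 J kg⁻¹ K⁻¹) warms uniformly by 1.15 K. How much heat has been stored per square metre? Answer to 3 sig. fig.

3.51×10^8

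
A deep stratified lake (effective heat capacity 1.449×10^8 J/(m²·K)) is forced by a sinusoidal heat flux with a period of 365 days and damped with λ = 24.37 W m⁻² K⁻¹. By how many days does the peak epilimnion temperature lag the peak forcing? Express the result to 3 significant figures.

Areal heat capacity C = 1.449×10^8 J/(m²·K) (given).
ω = 2π / 3.15×10^7 s = 1.99×10^-7 s⁻¹.
Phase lag φ = arctan(Cω/λ) = arctan(28.9/24.37) = 0.870 rad.
Time lag = φ / ω = 0.870 / 1.99×10^-7 = 4.37×10^6 s = 50.5 days.

50.5 days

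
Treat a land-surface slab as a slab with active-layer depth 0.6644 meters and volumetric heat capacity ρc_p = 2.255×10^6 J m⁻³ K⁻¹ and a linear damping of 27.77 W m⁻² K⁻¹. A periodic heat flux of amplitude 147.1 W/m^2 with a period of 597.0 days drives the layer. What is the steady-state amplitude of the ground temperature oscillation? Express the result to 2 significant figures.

Areal heat capacity C = ρc_p × D = 2.255×10^6 × 0.6644 = 1.50×10^6 J/(m²·K).
Angular frequency ω = 2π / T = 2π / 5.16×10^7 s = 1.22×10^-7 s⁻¹.
√((Cω)² + λ²) = √((0.183)² + 27.77²) = 27.8 W/(m²·K).
Amplitude A = F₀ / √((Cω)²+λ²) = 147.1 / 27.8 = 5.30 K.

5.3 K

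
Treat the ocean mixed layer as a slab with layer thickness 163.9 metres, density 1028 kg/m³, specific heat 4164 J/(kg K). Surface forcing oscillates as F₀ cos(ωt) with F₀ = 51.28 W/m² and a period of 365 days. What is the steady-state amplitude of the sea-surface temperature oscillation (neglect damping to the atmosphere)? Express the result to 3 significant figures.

0.367 K

Areal heat capacity C = ρ c_p D = 1028 × 4164 × 163.9 = 7.02×10^8 J m⁻² K⁻¹.
Angular frequency ω = 2π / T = 2π / 3.15×10^7 s = 1.99×10^-7 s⁻¹.
Cω = 7.02×10^8 × 1.99×10^-7 = 140 W/(m²·K).
Amplitude A = F₀ / (Cω) = 51.28 / 140 = 0.367 K.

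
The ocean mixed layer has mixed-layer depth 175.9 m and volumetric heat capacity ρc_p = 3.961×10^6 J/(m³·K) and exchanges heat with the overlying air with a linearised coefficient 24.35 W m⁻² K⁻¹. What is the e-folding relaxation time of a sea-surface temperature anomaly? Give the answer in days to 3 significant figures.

Areal heat capacity C = ρc_p × D = 3.961×10^6 × 175.9 = 6.97×10^8 J/(m²·K).
Relaxation time τ = C / λ = 6.97×10^8 / 24.35 = 2.86×10^7 s.
In days: 2.86×10^7 s / (86400 s/day) = 331 days.

331 days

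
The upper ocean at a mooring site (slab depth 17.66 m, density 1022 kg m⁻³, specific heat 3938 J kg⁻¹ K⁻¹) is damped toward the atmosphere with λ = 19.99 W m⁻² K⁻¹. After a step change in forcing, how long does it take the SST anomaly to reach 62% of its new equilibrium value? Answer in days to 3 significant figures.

Areal heat capacity C = ρ c_p D = 1022 × 3938 × 17.66 = 7.11×10^7 J/(m^2 K).
τ = C / λ = 7.11×10^7 / 19.99 = 3.56×10^6 s.
Fraction reached: 1 − e^(−t/τ) = 0.62 ⇒ t = −τ ln(1 − 0.62) = τ × 0.968.
t = 3.44×10^6 s = 39.8 days.

39.8 days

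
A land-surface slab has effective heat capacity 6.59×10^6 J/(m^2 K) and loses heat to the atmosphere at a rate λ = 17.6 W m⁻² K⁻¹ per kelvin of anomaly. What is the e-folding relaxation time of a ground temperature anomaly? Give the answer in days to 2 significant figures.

4.3 days

Areal heat capacity C = 6.59×10^6 J/(m^2 K) (given).
Relaxation time τ = C / λ = 6.59×10^6 / 17.6 = 3.74×10^5 s.
In days: 3.74×10^5 s / (86400 s/day) = 4.33 days.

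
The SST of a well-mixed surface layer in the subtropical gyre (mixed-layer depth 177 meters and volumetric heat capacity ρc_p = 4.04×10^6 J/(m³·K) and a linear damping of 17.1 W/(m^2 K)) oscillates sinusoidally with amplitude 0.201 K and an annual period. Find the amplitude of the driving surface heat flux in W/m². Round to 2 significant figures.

Areal heat capacity C = ρc_p × D = 4.04×10^6 × 177 = 7.15×10^8 J m⁻² K⁻¹.
ω = 2π / 3.15×10^7 s = 1.99×10^-7 s⁻¹.
√((Cω)² + λ²) = √((142)² + 17.1²) = 143 W/(m²·K).
F₀ = A × √((Cω)²+λ²) = 0.201 × 143 = 28.8 W/m².

29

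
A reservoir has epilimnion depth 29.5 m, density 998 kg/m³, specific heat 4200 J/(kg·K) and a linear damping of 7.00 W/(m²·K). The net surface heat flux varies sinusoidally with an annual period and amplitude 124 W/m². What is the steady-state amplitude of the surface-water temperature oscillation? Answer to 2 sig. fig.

Areal heat capacity C = ρ c_p D = 998 × 4200 × 29.5 = 1.24×10^8 J m⁻² K⁻¹.
Angular frequency ω = 2π / T = 2π / 3.15×10^7 s = 1.99×10^-7 s⁻¹.
√((Cω)² + λ²) = √((24.6)² + 7.00²) = 25.6 W/(m²·K).
Amplitude A = F₀ / √((Cω)²+λ²) = 124 / 25.6 = 4.84 K.

4.8 K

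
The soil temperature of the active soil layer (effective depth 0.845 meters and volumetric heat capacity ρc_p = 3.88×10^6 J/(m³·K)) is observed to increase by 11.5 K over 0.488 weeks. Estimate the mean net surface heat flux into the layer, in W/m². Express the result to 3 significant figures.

Areal heat capacity C = ρc_p × D = 3.88×10^6 × 0.845 = 3.28×10^6 J/(m^2 K).
Required heat per unit area: Q = C ΔT = 3.28×10^6 × 11.5 = 3.77×10^7 J/m².
Flux F = Q / Δt = 3.77×10^7 / 2.95×10^5 s = 128 W/m².

128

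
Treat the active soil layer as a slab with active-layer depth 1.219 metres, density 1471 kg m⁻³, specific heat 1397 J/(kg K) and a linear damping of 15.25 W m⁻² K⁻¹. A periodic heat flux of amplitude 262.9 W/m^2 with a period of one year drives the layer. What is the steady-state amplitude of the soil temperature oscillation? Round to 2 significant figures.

17 K

Areal heat capacity C = ρ c_p D = 1471 × 1397 × 1.219 = 2.51×10^6 J/(m²·K).
Angular frequency ω = 2π / T = 2π / 3.15×10^7 s = 1.99×10^-7 s⁻¹.
√((Cω)² + λ²) = √((0.499)² + 15.25²) = 15.3 W/(m²·K).
Amplitude A = F₀ / √((Cω)²+λ²) = 262.9 / 15.3 = 17.2 K.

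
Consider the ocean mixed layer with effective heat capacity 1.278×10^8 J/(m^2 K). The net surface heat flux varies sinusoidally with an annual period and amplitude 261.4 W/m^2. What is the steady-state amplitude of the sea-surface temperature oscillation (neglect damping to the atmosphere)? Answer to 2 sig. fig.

Areal heat capacity C = 1.278×10^8 J/(m^2 K) (given).
Angular frequency ω = 2π / T = 2π / 3.15×10^7 s = 1.99×10^-7 s⁻¹.
Cω = 1.28×10^8 × 1.99×10^-7 = 25.5 W/(m²·K).
Amplitude A = F₀ / (Cω) = 261.4 / 25.5 = 10.3 K.

10 K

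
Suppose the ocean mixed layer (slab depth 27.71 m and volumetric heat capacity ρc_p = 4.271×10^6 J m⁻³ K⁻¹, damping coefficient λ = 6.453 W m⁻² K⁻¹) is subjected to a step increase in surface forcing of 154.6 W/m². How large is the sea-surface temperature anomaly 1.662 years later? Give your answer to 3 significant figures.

22.6 K

Areal heat capacity C = ρc_p × D = 4.271×10^6 × 27.71 = 1.18×10^8 J m⁻² K⁻¹.
τ = C / λ = 1.18×10^8 / 6.453 = 1.83×10^7 s.
Equilibrium anomaly ΔT_eq = F / λ = 154.6 / 6.453 = 24.0 K.
t = 1.662 years = 5.24×10^7 s, so t/τ = 2.86.
ΔT(t) = ΔT_eq (1 − e^(−t/τ)) = 24.0 × (1 − e^−2.86) = 22.6 K.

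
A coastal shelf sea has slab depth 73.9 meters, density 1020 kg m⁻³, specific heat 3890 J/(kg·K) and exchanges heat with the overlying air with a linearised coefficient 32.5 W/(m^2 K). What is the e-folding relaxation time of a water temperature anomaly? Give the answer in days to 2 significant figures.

Areal heat capacity C = ρ c_p D = 1020 × 3890 × 73.9 = 2.93×10^8 J/(m²·K).
Relaxation time τ = C / λ = 2.93×10^8 / 32.5 = 9.02×10^6 s.
In days: 9.02×10^6 s / (86400 s/day) = 104 days.

100 days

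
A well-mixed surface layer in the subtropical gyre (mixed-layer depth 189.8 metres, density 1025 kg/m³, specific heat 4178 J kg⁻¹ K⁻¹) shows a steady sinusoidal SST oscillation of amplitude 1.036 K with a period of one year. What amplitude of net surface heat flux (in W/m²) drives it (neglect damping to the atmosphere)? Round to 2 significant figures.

Areal heat capacity C = ρ c_p D = 1025 × 4178 × 189.8 = 8.13×10^8 J/(m^2 K).
ω = 2π / 3.15×10^7 s = 1.99×10^-7 s⁻¹.
Cω = 8.13×10^8 × 1.99×10^-7 = 162 W/(m²·K).
F₀ = A × Cω = 1.036 × 162 = 168 W/m².

170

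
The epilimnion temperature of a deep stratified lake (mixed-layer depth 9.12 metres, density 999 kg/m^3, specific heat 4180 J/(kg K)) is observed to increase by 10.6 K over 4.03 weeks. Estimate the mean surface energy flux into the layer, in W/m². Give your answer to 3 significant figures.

166

Areal heat capacity C = ρ c_p D = 999 × 4180 × 9.12 = 3.81×10^7 J/(m^2 K).
Required heat per unit area: Q = C ΔT = 3.81×10^7 × 10.6 = 4.04×10^8 J/m².
Flux F = Q / Δt = 4.04×10^8 / 2.44×10^6 s = 166 W/m².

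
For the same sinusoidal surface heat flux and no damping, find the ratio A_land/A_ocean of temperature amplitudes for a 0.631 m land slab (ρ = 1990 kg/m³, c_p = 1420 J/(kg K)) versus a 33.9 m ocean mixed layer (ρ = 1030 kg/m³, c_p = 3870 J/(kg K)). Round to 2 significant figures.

76

C_ocean = 1030 × 3870 × 33.9 = 1.35×10^8 J/(m²·K).
C_land = 1990 × 1420 × 0.631 = 1.78×10^6 J/(m²·K).
Undamped amplitude ∝ 1/C, so A_land/A_ocean = C_ocean/C_land = 75.8.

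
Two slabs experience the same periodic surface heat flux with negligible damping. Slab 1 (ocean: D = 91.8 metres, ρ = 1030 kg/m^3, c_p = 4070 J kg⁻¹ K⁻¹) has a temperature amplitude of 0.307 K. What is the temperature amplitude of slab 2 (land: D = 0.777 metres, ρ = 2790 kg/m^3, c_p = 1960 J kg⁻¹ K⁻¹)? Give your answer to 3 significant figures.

27.8 K

C_ocean = 3.85×10^8 J/(m²·K); C_land = 4.25×10^6 J/(m²·K).
A ∝ 1/C ⇒ A_land = A_ocean × C_ocean/C_land = 0.307 × 90.6 = 27.8 K.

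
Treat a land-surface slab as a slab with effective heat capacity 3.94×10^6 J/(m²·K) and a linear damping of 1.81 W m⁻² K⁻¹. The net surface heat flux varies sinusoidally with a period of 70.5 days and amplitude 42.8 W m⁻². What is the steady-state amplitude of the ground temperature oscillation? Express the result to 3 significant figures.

9.62 K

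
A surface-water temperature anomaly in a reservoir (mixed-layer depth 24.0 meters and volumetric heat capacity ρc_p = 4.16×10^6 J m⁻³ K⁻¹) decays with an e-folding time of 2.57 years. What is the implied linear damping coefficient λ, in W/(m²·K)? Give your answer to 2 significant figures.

Areal heat capacity C = ρc_p × D = 4.16×10^6 × 24.0 = 9.98×10^7 J m⁻² K⁻¹.
τ = 2.57 years = 8.11×10^7 s.
λ = C / τ = 9.98×10^7 / 8.11×10^7 = 1.23 W/(m²·K).

1.2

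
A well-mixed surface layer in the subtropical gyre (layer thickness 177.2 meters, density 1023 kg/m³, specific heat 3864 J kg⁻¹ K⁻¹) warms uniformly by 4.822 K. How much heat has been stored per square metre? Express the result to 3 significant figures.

3.38×10^9

Areal heat capacity C = ρ c_p D = 1023 × 3864 × 177.2 = 7.00×10^8 J/(m²·K).
ΔQ = C ΔT = 7.00×10^8 × 4.822 = 3.38×10^9 J/m².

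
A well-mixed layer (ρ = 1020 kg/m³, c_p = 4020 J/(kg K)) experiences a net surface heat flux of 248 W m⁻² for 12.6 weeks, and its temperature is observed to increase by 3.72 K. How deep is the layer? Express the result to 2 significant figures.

Heat input Q = F Δt = 248 × 7.62×10^6 s = 1.89×10^9 J/m².
Required areal heat capacity C = Q / ΔT = 5.08×10^8 J/(m²·K).
Depth D = C / (ρ c_p) = 5.08×10^8 / (1020 × 4020) = 124 m.

120 m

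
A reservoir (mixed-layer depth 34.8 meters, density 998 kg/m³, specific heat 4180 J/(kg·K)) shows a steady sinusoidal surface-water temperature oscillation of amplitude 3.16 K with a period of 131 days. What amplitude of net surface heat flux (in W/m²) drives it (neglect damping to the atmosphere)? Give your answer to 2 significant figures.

250

Areal heat capacity C = ρ c_p D = 998 × 4180 × 34.8 = 1.45×10^8 J/(m^2 K).
ω = 2π / 1.13×10^7 s = 5.55×10^-7 s⁻¹.
Cω = 1.45×10^8 × 5.55×10^-7 = 80.6 W/(m²·K).
F₀ = A × Cω = 3.16 × 80.6 = 255 W/m².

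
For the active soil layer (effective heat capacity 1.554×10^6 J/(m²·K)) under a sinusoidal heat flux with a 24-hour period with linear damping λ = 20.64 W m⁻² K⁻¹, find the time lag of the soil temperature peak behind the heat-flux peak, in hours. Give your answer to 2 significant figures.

5.3 hours

Areal heat capacity C = 1.554×10^6 J/(m²·K) (given).
ω = 2π / 86400 s = 7.27×10^-5 s⁻¹.
Phase lag φ = arctan(Cω/λ) = arctan(113/20.64) = 1.39 rad.
Time lag = φ / ω = 1.39 / 7.27×10^-5 = 19100 s = 5.31 hours.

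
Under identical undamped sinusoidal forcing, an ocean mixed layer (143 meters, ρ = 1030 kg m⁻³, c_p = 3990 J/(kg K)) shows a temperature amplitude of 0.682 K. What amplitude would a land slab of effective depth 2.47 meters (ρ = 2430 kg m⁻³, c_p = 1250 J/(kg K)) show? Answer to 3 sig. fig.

53.4 K

C_ocean = 5.88×10^8 J/(m²·K); C_land = 7.50×10^6 J/(m²·K).
A ∝ 1/C ⇒ A_land = A_ocean × C_ocean/C_land = 0.682 × 78.3 = 53.4 K.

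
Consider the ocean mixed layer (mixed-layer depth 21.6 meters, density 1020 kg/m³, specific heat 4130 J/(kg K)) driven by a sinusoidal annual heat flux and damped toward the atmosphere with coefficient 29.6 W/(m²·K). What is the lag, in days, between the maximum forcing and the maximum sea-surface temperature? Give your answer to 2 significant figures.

Areal heat capacity C = ρ c_p D = 1020 × 4130 × 21.6 = 9.10×10^7 J/(m²·K).
ω = 2π / 3.15×10^7 s = 1.99×10^-7 s⁻¹.
Phase lag φ = arctan(Cω/λ) = arctan(18.1/29.6) = 0.550 rad.
Time lag = φ / ω = 0.550 / 1.99×10^-7 = 2.76×10^6 s = 31.9 days.

32 days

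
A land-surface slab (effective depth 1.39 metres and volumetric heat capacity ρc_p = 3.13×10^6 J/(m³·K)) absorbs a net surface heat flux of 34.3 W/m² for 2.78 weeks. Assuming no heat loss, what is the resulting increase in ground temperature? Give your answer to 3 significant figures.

Areal heat capacity C = ρc_p × D = 3.13×10^6 × 1.39 = 4.35×10^6 J/(m²·K).
Net heat input Q = F Δt = 34.3 × (2.78 weeks × 6.048×10^5 s/week) = 5.77×10^7 J/m².
ΔT = Q / C = 5.77×10^7 / 4.35×10^6 = 13.3 K.

13.3 K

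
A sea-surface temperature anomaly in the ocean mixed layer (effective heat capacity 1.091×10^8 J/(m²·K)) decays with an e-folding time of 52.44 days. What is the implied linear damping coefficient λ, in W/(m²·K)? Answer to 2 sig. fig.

Areal heat capacity C = 1.091×10^8 J/(m²·K) (given).
τ = 52.44 days = 4.53×10^6 s.
λ = C / τ = 1.09×10^8 / 4.53×10^6 = 24.1 W/(m²·K).

24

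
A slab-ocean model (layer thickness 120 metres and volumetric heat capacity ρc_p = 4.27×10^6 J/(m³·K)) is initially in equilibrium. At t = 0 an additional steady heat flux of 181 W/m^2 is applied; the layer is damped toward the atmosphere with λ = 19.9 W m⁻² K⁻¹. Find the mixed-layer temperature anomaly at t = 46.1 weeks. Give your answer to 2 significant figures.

6.0 K

Areal heat capacity C = ρc_p × D = 4.27×10^6 × 120 = 5.12×10^8 J m⁻² K⁻¹.
τ = C / λ = 5.12×10^8 / 19.9 = 2.57×10^7 s.
Equilibrium anomaly ΔT_eq = F / λ = 181 / 19.9 = 9.10 K.
t = 46.1 weeks = 2.79×10^7 s, so t/τ = 1.08.
ΔT(t) = ΔT_eq (1 − e^(−t/τ)) = 9.10 × (1 − e^−1.08) = 6.02 K.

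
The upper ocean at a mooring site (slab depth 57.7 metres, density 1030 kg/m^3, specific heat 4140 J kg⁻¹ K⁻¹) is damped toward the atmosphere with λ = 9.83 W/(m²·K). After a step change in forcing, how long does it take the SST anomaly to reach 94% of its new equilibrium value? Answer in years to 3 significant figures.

2.23 years

Areal heat capacity C = ρ c_p D = 1030 × 4140 × 57.7 = 2.46×10^8 J m⁻² K⁻¹.
τ = C / λ = 2.46×10^8 / 9.83 = 2.50×10^7 s.
Fraction reached: 1 − e^(−t/τ) = 0.94 ⇒ t = −τ ln(1 − 0.94) = τ × 2.81.
t = 7.04×10^7 s = 2.23 years.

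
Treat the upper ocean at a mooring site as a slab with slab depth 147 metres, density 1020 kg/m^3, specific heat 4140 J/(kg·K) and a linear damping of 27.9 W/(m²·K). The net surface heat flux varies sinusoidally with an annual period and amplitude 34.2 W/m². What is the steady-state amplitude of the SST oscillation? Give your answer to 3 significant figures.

Areal heat capacity C = ρ c_p D = 1020 × 4140 × 147 = 6.21×10^8 J m⁻² K⁻¹.
Angular frequency ω = 2π / T = 2π / 3.15×10^7 s = 1.99×10^-7 s⁻¹.
√((Cω)² + λ²) = √((124)² + 27.9²) = 127 W/(m²·K).
Amplitude A = F₀ / √((Cω)²+λ²) = 34.2 / 127 = 0.270 K.

0.270 K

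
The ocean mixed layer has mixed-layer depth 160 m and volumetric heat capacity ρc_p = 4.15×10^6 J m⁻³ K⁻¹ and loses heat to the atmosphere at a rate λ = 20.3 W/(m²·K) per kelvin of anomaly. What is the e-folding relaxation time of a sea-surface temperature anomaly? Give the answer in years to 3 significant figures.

1.04 years

Areal heat capacity C = ρc_p × D = 4.15×10^6 × 160 = 6.64×10^8 J m⁻² K⁻¹.
Relaxation time τ = C / λ = 6.64×10^8 / 20.3 = 3.27×10^7 s.
In years: 3.27×10^7 s / (3.156×10^7 s/year) = 1.04 years.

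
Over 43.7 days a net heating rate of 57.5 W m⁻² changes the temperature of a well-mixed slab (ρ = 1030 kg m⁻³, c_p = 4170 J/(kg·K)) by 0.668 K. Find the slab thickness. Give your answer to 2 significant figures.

76 m

Heat input Q = F Δt = 57.5 × 3.78×10^6 s = 2.17×10^8 J/m².
Required areal heat capacity C = Q / ΔT = 3.25×10^8 J/(m²·K).
Depth D = C / (ρ c_p) = 3.25×10^8 / (1030 × 4170) = 75.7 m.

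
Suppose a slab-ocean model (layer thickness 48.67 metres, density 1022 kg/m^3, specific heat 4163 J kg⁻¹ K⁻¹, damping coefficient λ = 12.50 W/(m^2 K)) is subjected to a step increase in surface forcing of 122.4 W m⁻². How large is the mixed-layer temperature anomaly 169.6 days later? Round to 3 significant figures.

5.75 K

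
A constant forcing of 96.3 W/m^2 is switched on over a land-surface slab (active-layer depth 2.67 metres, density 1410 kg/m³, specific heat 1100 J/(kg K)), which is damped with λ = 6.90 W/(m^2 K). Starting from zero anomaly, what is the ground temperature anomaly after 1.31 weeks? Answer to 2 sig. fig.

10 K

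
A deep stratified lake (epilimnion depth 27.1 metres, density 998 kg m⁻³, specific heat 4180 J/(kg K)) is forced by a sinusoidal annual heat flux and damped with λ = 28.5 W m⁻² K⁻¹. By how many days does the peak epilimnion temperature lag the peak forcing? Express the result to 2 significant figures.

39 days

Areal heat capacity C = ρ c_p D = 998 × 4180 × 27.1 = 1.13×10^8 J/(m^2 K).
ω = 2π / 3.15×10^7 s = 1.99×10^-7 s⁻¹.
Phase lag φ = arctan(Cω/λ) = arctan(22.5/28.5) = 0.669 rad.
Time lag = φ / ω = 0.669 / 1.99×10^-7 = 3.36×10^6 s = 38.9 days.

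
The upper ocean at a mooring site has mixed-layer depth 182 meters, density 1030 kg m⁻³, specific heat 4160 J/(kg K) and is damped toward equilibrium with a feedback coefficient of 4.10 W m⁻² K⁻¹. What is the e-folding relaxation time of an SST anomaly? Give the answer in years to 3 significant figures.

Areal heat capacity C = ρ c_p D = 1030 × 4160 × 182 = 7.80×10^8 J/(m²·K).
Relaxation time τ = C / λ = 7.80×10^8 / 4.10 = 1.90×10^8 s.
In years: 1.90×10^8 s / (3.156×10^7 s/year) = 6.03 years.

6.03 years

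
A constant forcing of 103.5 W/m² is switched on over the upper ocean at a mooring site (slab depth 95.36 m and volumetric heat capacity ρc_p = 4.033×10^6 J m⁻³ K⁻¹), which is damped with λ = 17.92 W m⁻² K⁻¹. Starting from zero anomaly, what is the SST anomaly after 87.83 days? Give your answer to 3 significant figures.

1.72 K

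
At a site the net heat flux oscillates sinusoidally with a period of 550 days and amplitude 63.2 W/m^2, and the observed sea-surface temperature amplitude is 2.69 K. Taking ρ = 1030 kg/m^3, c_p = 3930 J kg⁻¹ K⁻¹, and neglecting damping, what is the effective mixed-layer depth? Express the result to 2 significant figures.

44 m

ω = 2π / 4.75×10^7 s = 1.32×10^-7 s⁻¹.
Required C = F₀ / (A ω) = 63.2 / (2.69 × 1.32×10^-7) = 1.78×10^8 J/(m²·K).
D = C / (ρ c_p) = 1.78×10^8 / (1030 × 3930) = 43.9 m.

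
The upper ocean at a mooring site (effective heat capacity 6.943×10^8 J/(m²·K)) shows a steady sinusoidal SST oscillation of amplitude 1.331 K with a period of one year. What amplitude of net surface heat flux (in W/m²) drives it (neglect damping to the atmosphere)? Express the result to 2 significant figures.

180

Areal heat capacity C = 6.943×10^8 J/(m²·K) (given).
ω = 2π / 3.15×10^7 s = 1.99×10^-7 s⁻¹.
Cω = 6.94×10^8 × 1.99×10^-7 = 138 W/(m²·K).
F₀ = A × Cω = 1.331 × 138 = 184 W/m².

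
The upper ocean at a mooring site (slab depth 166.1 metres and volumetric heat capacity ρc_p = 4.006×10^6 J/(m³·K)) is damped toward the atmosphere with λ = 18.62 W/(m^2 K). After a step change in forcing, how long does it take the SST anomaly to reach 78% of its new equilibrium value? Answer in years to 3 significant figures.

Areal heat capacity C = ρc_p × D = 4.006×10^6 × 166.1 = 6.65×10^8 J m⁻² K⁻¹.
τ = C / λ = 6.65×10^8 / 18.62 = 3.57×10^7 s.
Fraction reached: 1 − e^(−t/τ) = 0.78 ⇒ t = −τ ln(1 − 0.78) = τ × 1.51.
t = 5.41×10^7 s = 1.71 years.

1.71 years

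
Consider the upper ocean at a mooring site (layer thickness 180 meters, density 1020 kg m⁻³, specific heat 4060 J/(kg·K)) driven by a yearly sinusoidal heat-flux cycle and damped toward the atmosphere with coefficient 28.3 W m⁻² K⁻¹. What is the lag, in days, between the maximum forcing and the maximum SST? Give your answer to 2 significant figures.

80 days

Areal heat capacity C = ρ c_p D = 1020 × 4060 × 180 = 7.45×10^8 J/(m²·K).
ω = 2π / 3.15×10^7 s = 1.99×10^-7 s⁻¹.
Phase lag φ = arctan(Cω/λ) = arctan(149/28.3) = 1.38 rad.
Time lag = φ / ω = 1.38 / 1.99×10^-7 = 6.94×10^6 s = 80.3 days.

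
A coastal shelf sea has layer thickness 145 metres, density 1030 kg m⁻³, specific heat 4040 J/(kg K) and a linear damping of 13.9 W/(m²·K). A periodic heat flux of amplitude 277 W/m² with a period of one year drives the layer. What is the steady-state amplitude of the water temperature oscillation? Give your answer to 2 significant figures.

Areal heat capacity C = ρ c_p D = 1030 × 4040 × 145 = 6.03×10^8 J m⁻² K⁻¹.
Angular frequency ω = 2π / T = 2π / 3.15×10^7 s = 1.99×10^-7 s⁻¹.
√((Cω)² + λ²) = √((120)² + 13.9²) = 121 W/(m²·K).
Amplitude A = F₀ / √((Cω)²+λ²) = 277 / 121 = 2.29 K.

2.3 K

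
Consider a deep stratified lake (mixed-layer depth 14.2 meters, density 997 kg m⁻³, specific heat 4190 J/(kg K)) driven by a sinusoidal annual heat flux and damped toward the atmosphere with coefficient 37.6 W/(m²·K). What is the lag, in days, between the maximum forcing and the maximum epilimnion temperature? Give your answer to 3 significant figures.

17.7 days

Areal heat capacity C = ρ c_p D = 997 × 4190 × 14.2 = 5.93×10^7 J m⁻² K⁻¹.
ω = 2π / 3.15×10^7 s = 1.99×10^-7 s⁻¹.
Phase lag φ = arctan(Cω/λ) = arctan(11.8/37.6) = 0.305 rad.
Time lag = φ / ω = 0.305 / 1.99×10^-7 = 1.53×10^6 s = 17.7 days.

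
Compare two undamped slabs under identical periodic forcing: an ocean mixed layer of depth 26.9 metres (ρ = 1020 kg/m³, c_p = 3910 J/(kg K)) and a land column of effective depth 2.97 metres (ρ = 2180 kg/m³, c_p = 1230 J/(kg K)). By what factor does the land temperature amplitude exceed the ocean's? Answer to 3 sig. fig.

C_ocean = 1020 × 3910 × 26.9 = 1.07×10^8 J/(m²·K).
C_land = 2180 × 1230 × 2.97 = 7.96×10^6 J/(m²·K).
Undamped amplitude ∝ 1/C, so A_land/A_ocean = C_ocean/C_land = 13.5.

13.5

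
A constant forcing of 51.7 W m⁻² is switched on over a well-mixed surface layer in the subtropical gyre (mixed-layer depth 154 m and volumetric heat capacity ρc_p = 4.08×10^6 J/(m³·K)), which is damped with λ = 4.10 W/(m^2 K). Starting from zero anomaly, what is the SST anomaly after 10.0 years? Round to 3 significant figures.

Areal heat capacity C = ρc_p × D = 4.08×10^6 × 154 = 6.28×10^8 J/(m²·K).
τ = C / λ = 6.28×10^8 / 4.10 = 1.53×10^8 s.
Equilibrium anomaly ΔT_eq = F / λ = 51.7 / 4.10 = 12.6 K.
t = 10.0 years = 3.16×10^8 s, so t/τ = 2.06.
ΔT(t) = ΔT_eq (1 − e^(−t/τ)) = 12.6 × (1 − e^−2.06) = 11.0 K.

11.0 K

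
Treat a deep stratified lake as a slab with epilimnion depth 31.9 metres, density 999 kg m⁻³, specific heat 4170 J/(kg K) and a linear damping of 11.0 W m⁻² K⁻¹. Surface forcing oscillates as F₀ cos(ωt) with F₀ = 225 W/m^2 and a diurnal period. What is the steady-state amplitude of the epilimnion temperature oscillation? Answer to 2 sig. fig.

0.023 K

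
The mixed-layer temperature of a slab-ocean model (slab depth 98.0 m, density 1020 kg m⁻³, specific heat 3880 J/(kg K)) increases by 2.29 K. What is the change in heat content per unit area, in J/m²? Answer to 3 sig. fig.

Areal heat capacity C = ρ c_p D = 1020 × 3880 × 98.0 = 3.88×10^8 J m⁻² K⁻¹.
ΔQ = C ΔT = 3.88×10^8 × 2.29 = 8.88×10^8 J/m².

8.88×10^8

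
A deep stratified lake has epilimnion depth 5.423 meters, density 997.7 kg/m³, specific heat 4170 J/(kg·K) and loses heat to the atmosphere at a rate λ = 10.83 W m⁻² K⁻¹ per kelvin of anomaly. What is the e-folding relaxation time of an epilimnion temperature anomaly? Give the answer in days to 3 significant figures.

24.1 days

Areal heat capacity C = ρ c_p D = 997.7 × 4170 × 5.423 = 2.26×10^7 J m⁻² K⁻¹.
Relaxation time τ = C / λ = 2.26×10^7 / 10.83 = 2.08×10^6 s.
In days: 2.08×10^6 s / (86400 s/day) = 24.1 days.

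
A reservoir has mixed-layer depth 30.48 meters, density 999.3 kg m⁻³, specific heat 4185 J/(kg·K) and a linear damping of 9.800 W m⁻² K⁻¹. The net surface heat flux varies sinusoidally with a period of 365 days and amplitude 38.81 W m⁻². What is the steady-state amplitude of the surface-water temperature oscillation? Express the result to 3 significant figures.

1.43 K

Areal heat capacity C = ρ c_p D = 999.3 × 4185 × 30.48 = 1.27×10^8 J/(m²·K).
Angular frequency ω = 2π / T = 2π / 3.15×10^7 s = 1.99×10^-7 s⁻¹.
√((Cω)² + λ²) = √((25.4)² + 9.800²) = 27.2 W/(m²·K).
Amplitude A = F₀ / √((Cω)²+λ²) = 38.81 / 27.2 = 1.43 K.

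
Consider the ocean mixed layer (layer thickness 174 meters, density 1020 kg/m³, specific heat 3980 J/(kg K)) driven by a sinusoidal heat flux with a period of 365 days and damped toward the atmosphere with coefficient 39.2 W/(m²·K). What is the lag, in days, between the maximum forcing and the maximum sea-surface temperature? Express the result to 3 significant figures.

75.5 days

Areal heat capacity C = ρ c_p D = 1020 × 3980 × 174 = 7.06×10^8 J/(m^2 K).
ω = 2π / 3.15×10^7 s = 1.99×10^-7 s⁻¹.
Phase lag φ = arctan(Cω/λ) = arctan(141/39.2) = 1.30 rad.
Time lag = φ / ω = 1.30 / 1.99×10^-7 = 6.52×10^6 s = 75.5 days.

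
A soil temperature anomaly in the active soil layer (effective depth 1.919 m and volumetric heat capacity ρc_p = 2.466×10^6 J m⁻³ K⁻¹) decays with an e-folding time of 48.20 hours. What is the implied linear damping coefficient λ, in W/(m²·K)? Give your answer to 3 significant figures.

Areal heat capacity C = ρc_p × D = 2.466×10^6 × 1.919 = 4.73×10^6 J m⁻² K⁻¹.
τ = 48.20 hours = 1.74×10^5 s.
λ = C / τ = 4.73×10^6 / 1.74×10^5 = 27.3 W/(m²·K).

27.3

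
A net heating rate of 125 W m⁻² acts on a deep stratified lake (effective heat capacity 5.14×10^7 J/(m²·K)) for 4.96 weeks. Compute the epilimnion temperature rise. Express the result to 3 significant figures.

Areal heat capacity C = 5.14×10^7 J/(m²·K) (given).
Net heat input Q = F Δt = 125 × (4.96 weeks × 6.048×10^5 s/week) = 3.75×10^8 J/m².
ΔT = Q / C = 3.75×10^8 / 5.14×10^7 = 7.30 K.

7.30 K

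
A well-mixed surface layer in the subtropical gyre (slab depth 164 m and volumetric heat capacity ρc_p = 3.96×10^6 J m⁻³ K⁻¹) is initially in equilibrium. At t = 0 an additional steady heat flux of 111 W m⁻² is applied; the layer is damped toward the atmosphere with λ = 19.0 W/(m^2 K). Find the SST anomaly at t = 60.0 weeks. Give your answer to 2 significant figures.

Areal heat capacity C = ρc_p × D = 3.96×10^6 × 164 = 6.49×10^8 J m⁻² K⁻¹.
τ = C / λ = 6.49×10^8 / 19.0 = 3.42×10^7 s.
Equilibrium anomaly ΔT_eq = F / λ = 111 / 19.0 = 5.84 K.
t = 60.0 weeks = 3.63×10^7 s, so t/τ = 1.06.
ΔT(t) = ΔT_eq (1 − e^(−t/τ)) = 5.84 × (1 − e^−1.06) = 3.82 K.

3.8 K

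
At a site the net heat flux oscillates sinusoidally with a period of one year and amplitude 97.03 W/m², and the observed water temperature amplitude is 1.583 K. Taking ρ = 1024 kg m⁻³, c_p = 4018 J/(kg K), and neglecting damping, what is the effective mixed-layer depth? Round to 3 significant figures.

ω = 2π / 3.15×10^7 s = 1.99×10^-7 s⁻¹.
Required C = F₀ / (A ω) = 97.03 / (1.583 × 1.99×10^-7) = 3.08×10^8 J/(m²·K).
D = C / (ρ c_p) = 3.08×10^8 / (1024 × 4018) = 74.8 m.

74.8 m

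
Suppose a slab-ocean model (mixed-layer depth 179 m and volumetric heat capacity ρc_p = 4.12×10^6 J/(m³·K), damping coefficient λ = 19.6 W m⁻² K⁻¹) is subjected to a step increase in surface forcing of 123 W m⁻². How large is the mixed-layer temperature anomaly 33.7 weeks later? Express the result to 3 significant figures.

Areal heat capacity C = ρc_p × D = 4.12×10^6 × 179 = 7.37×10^8 J m⁻² K⁻¹.
τ = C / λ = 7.37×10^8 / 19.6 = 3.76×10^7 s.
Equilibrium anomaly ΔT_eq = F / λ = 123 / 19.6 = 6.28 K.
t = 33.7 weeks = 2.04×10^7 s, so t/τ = 0.542.
ΔT(t) = ΔT_eq (1 − e^(−t/τ)) = 6.28 × (1 − e^−0.542) = 2.62 K.

2.62 K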